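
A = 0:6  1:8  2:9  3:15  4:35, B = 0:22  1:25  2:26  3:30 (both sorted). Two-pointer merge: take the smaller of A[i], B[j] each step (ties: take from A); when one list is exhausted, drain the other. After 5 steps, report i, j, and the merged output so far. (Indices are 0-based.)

i=4, j=1, merged so far=[6, 8, 9, 15, 22]

[i=0,j=0] A[i]=6<=B[j]=22 take 6 → i++
[i=1,j=0] A[i]=8<=B[j]=22 take 8 → i++
[i=2,j=0] A[i]=9<=B[j]=22 take 9 → i++
[i=3,j=0] A[i]=15<=B[j]=22 take 15 → i++
[i=4,j=0] A[i]=35>B[j]=22 take 22 → j++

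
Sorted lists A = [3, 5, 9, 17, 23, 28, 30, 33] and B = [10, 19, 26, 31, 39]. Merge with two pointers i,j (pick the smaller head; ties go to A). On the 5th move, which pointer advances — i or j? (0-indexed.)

[i=0,j=0] A[i]=3<=B[j]=10 take 3 → i++
[i=1,j=0] A[i]=5<=B[j]=10 take 5 → i++
[i=2,j=0] A[i]=9<=B[j]=10 take 9 → i++
[i=3,j=0] A[i]=17>B[j]=10 take 10 → j++
[i=3,j=1] A[i]=17<=B[j]=19 take 17 → i++

i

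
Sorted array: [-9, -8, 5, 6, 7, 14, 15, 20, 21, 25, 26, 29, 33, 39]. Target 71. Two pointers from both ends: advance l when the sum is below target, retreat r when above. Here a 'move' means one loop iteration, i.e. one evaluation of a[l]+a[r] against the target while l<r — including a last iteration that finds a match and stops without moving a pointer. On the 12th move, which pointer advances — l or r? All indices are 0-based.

l

l=0 r=13: -9+39=30 <71, l++
l=1 r=13: -8+39=31 <71, l++
l=2 r=13: 5+39=44 <71, l++
l=3 r=13: 6+39=45 <71, l++
l=4 r=13: 7+39=46 <71, l++
l=5 r=13: 14+39=53 <71, l++
l=6 r=13: 15+39=54 <71, l++
l=7 r=13: 20+39=59 <71, l++
l=8 r=13: 21+39=60 <71, l++
l=9 r=13: 25+39=64 <71, l++
l=10 r=13: 26+39=65 <71, l++
l=11 r=13: 29+39=68 <71, l++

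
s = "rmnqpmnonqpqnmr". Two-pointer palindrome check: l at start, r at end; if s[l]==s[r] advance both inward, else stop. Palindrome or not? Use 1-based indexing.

[1,15] 'r'=='r' → l++,r--
[2,14] 'm'=='m' → l++,r--
[3,13] 'n'=='n' → l++,r--
[4,12] 'q'=='q' → l++,r--
[5,11] 'p'=='p' → l++,r--
[6,10] 'm'!='q' → stop

not a palindrome (mismatch at 6,10)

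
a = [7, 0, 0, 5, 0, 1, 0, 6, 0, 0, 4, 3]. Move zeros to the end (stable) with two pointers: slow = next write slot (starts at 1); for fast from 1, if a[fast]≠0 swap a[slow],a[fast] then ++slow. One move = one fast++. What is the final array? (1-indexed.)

[7, 5, 1, 6, 4, 3, 0, 0, 0, 0, 0, 0]

slow=1 fast=1: a[fast]=7≠0 swap→a[1]=7, slow++,fast++
slow=2 fast=2: a[fast]=0, fast++
slow=2 fast=3: a[fast]=0, fast++
slow=2 fast=4: a[fast]=5≠0 swap→a[2]=5, slow++,fast++
slow=3 fast=5: a[fast]=0, fast++
slow=3 fast=6: a[fast]=1≠0 swap→a[3]=1, slow++,fast++
slow=4 fast=7: a[fast]=0, fast++
slow=4 fast=8: a[fast]=6≠0 swap→a[4]=6, slow++,fast++
slow=5 fast=9: a[fast]=0, fast++
slow=5 fast=10: a[fast]=0, fast++
slow=5 fast=11: a[fast]=4≠0 swap→a[5]=4, slow++,fast++
slow=6 fast=12: a[fast]=3≠0 swap→a[6]=3, slow++,fast++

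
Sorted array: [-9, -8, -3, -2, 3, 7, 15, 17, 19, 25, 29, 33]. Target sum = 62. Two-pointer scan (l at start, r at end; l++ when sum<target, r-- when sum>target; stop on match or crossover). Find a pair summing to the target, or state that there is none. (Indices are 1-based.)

[1,12] -9+33=24 <62 → l++
[2,12] -8+33=25 <62 → l++
[3,12] -3+33=30 <62 → l++
[4,12] -2+33=31 <62 → l++
[5,12] 3+33=36 <62 → l++
[6,12] 7+33=40 <62 → l++
[7,12] 15+33=48 <62 → l++
[8,12] 17+33=50 <62 → l++
[9,12] 19+33=52 <62 → l++
[10,12] 25+33=58 <62 → l++
[11,12] 29+33=62 → found

(29, 33)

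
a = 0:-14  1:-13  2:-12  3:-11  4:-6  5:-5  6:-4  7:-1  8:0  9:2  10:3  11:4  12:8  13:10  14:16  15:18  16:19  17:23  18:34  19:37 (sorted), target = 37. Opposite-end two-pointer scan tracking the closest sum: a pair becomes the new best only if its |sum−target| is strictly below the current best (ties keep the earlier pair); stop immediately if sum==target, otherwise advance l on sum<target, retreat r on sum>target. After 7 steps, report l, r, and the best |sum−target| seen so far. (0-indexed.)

l=7, r=19, best |Δ|=4

l=0 r=19: -14+37=23 d=14 *, l++
l=1 r=19: -13+37=24 d=13 *, l++
l=2 r=19: -12+37=25 d=12 *, l++
l=3 r=19: -11+37=26 d=11 *, l++
l=4 r=19: -6+37=31 d=6 *, l++
l=5 r=19: -5+37=32 d=5 *, l++
l=6 r=19: -4+37=33 d=4 *, l++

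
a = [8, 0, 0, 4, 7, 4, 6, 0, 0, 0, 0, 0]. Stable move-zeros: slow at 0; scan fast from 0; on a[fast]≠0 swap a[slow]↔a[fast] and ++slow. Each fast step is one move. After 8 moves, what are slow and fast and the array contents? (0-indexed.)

(s=0,f=0) a[fast]=8≠0 swap→a[0]=8 → slow++,fast++
(s=1,f=1) a[fast]=0 → fast++
(s=1,f=2) a[fast]=0 → fast++
(s=1,f=3) a[fast]=4≠0 swap→a[1]=4 → slow++,fast++
(s=2,f=4) a[fast]=7≠0 swap→a[2]=7 → slow++,fast++
(s=3,f=5) a[fast]=4≠0 swap→a[3]=4 → slow++,fast++
(s=4,f=6) a[fast]=6≠0 swap→a[4]=6 → slow++,fast++
(s=5,f=7) a[fast]=0 → fast++

slow=5, fast=8, a=[8, 4, 7, 4, 6, 0, 0, 0, 0, 0, 0, 0]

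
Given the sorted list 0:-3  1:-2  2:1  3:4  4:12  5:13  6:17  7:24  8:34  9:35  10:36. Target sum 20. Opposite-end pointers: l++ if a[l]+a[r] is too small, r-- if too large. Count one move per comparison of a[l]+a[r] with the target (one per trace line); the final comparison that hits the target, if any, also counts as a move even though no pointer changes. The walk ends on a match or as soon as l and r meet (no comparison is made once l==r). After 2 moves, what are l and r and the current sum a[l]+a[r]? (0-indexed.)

l=0 r=10: -3+36=33 >20, r--
l=0 r=9: -3+35=32 >20, r--

l=0, r=8, sum=31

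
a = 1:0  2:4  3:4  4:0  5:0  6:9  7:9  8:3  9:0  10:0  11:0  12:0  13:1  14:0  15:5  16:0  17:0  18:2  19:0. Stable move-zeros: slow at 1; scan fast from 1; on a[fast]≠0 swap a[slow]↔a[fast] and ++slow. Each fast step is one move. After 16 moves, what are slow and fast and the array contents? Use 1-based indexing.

(s=1,f=1) a[fast]=0 → fast++
(s=1,f=2) a[fast]=4≠0 swap→a[1]=4 → slow++,fast++
(s=2,f=3) a[fast]=4≠0 swap→a[2]=4 → slow++,fast++
(s=3,f=4) a[fast]=0 → fast++
(s=3,f=5) a[fast]=0 → fast++
(s=3,f=6) a[fast]=9≠0 swap→a[3]=9 → slow++,fast++
(s=4,f=7) a[fast]=9≠0 swap→a[4]=9 → slow++,fast++
(s=5,f=8) a[fast]=3≠0 swap→a[5]=3 → slow++,fast++
(s=6,f=9) a[fast]=0 → fast++
(s=6,f=10) a[fast]=0 → fast++
(s=6,f=11) a[fast]=0 → fast++
(s=6,f=12) a[fast]=0 → fast++
(s=6,f=13) a[fast]=1≠0 swap→a[6]=1 → slow++,fast++
(s=7,f=14) a[fast]=0 → fast++
(s=7,f=15) a[fast]=5≠0 swap→a[7]=5 → slow++,fast++
(s=8,f=16) a[fast]=0 → fast++

slow=8, fast=17, a=[4, 4, 9, 9, 3, 1, 5, 0, 0, 0, 0, 0, 0, 0, 0, 0, 0, 2, 0]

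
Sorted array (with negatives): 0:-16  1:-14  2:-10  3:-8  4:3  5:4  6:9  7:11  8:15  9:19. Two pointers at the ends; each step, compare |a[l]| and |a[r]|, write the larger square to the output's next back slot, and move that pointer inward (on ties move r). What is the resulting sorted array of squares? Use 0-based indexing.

[9, 16, 64, 81, 100, 121, 196, 225, 256, 361]

[0,9] |-16|<=|19| out[9]=361 → r--
[0,8] |-16|>|15| out[8]=256 → l++
[1,8] |-14|<=|15| out[7]=225 → r--
[1,7] |-14|>|11| out[6]=196 → l++
[2,7] |-10|<=|11| out[5]=121 → r--
[2,6] |-10|>|9| out[4]=100 → l++
[3,6] |-8|<=|9| out[3]=81 → r--
[3,5] |-8|>|4| out[2]=64 → l++
[4,5] |3|<=|4| out[1]=16 → r--
[4,4] |3|<=|3| out[0]=9 → r--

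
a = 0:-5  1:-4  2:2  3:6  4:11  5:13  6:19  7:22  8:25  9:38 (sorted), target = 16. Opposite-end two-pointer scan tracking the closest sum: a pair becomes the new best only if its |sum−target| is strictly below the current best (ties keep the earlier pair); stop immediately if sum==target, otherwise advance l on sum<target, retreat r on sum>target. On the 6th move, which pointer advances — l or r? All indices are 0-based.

r

[0,9] -5+38=33 d=17 * → r--
[0,8] -5+25=20 d=4 * → r--
[0,7] -5+22=17 d=1 * → r--
[0,6] -5+19=14 d=2 → l++
[1,6] -4+19=15 d=1 → l++
[2,6] 2+19=21 d=5 → r--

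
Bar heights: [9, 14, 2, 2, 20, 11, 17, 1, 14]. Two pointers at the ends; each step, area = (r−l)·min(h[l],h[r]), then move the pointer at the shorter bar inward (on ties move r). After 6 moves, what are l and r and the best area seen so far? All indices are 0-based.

l=4, r=6, best area=98

l=0 r=8: min(9,14)*8=72 best=72 *, l++
l=1 r=8: min(14,14)*7=98 best=98 *, r--
l=1 r=7: min(14,1)*6=6 best=98, r--
l=1 r=6: min(14,17)*5=70 best=98, l++
l=2 r=6: min(2,17)*4=8 best=98, l++
l=3 r=6: min(2,17)*3=6 best=98, l++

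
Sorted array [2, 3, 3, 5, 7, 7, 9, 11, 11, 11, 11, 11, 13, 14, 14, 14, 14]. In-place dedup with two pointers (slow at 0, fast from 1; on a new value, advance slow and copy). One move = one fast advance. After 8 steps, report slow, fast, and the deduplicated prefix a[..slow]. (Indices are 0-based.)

slow=5, fast=9, prefix=[2, 3, 5, 7, 9, 11]

slow=0 fast=1: a[fast]=3≠a[slow]=2 write a[1]=3, slow++,fast++
slow=1 fast=2: a[fast]=3=a[slow] dup, fast++
slow=1 fast=3: a[fast]=5≠a[slow]=3 write a[2]=5, slow++,fast++
slow=2 fast=4: a[fast]=7≠a[slow]=5 write a[3]=7, slow++,fast++
slow=3 fast=5: a[fast]=7=a[slow] dup, fast++
slow=3 fast=6: a[fast]=9≠a[slow]=7 write a[4]=9, slow++,fast++
slow=4 fast=7: a[fast]=11≠a[slow]=9 write a[5]=11, slow++,fast++
slow=5 fast=8: a[fast]=11=a[slow] dup, fast++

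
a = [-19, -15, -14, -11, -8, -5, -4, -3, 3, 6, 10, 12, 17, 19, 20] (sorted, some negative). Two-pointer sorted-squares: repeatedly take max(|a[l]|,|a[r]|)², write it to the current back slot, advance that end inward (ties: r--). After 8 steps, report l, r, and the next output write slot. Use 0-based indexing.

l=4, r=10, next write slot=6

[0,14] |-19|<=|20| out[14]=400 → r--
[0,13] |-19|<=|19| out[13]=361 → r--
[0,12] |-19|>|17| out[12]=361 → l++
[1,12] |-15|<=|17| out[11]=289 → r--
[1,11] |-15|>|12| out[10]=225 → l++
[2,11] |-14|>|12| out[9]=196 → l++
[3,11] |-11|<=|12| out[8]=144 → r--
[3,10] |-11|>|10| out[7]=121 → l++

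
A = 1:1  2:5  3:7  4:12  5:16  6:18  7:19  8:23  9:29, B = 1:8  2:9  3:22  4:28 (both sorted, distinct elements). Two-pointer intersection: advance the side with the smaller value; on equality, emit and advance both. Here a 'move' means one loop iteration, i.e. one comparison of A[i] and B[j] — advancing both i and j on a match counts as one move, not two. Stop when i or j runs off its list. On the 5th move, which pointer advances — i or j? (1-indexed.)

[i=1,j=1] 1<8 → i++
[i=2,j=1] 5<8 → i++
[i=3,j=1] 7<8 → i++
[i=4,j=1] 12>8 → j++
[i=4,j=2] 12>9 → j++

j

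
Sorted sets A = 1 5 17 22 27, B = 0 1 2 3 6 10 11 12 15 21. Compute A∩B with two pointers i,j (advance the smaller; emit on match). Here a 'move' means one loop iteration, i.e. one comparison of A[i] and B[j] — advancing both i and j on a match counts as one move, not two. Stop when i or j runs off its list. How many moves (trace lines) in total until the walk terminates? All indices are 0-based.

12 moves

i=0 j=0: 1>0, j++
i=0 j=1: 1==1 emit, i++,j++
i=1 j=2: 5>2, j++
i=1 j=3: 5>3, j++
i=1 j=4: 5<6, i++
i=2 j=4: 17>6, j++
i=2 j=5: 17>10, j++
i=2 j=6: 17>11, j++
i=2 j=7: 17>12, j++
i=2 j=8: 17>15, j++
i=2 j=9: 17<21, i++
i=3 j=9: 22>21, j++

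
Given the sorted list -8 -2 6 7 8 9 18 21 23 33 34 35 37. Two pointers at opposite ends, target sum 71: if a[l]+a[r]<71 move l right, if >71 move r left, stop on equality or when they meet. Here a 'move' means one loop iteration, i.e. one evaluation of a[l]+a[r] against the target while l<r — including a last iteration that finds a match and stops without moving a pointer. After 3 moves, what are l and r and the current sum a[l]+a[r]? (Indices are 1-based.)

[1,13] -8+37=29 <71 → l++
[2,13] -2+37=35 <71 → l++
[3,13] 6+37=43 <71 → l++

l=4, r=13, sum=44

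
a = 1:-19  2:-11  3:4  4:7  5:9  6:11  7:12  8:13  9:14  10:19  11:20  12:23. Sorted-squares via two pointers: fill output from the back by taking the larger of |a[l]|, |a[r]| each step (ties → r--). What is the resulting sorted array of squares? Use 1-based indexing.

[16, 49, 81, 121, 121, 144, 169, 196, 361, 361, 400, 529]

[1,12] |-19|<=|23| out[12]=529 → r--
[1,11] |-19|<=|20| out[11]=400 → r--
[1,10] |-19|<=|19| out[10]=361 → r--
[1,9] |-19|>|14| out[9]=361 → l++
[2,9] |-11|<=|14| out[8]=196 → r--
[2,8] |-11|<=|13| out[7]=169 → r--
[2,7] |-11|<=|12| out[6]=144 → r--
[2,6] |-11|<=|11| out[5]=121 → r--
[2,5] |-11|>|9| out[4]=121 → l++
[3,5] |4|<=|9| out[3]=81 → r--
[3,4] |4|<=|7| out[2]=49 → r--
[3,3] |4|<=|4| out[1]=16 → r--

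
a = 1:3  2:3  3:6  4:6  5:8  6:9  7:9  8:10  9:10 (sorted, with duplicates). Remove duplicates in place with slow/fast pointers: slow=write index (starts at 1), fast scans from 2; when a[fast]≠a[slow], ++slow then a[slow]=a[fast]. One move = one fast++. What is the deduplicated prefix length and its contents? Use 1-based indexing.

length 5; prefix = [3, 6, 8, 9, 10]

(s=1,f=2) a[fast]=3=a[slow] dup → fast++
(s=1,f=3) a[fast]=6≠a[slow]=3 write a[2]=6 → slow++,fast++
(s=2,f=4) a[fast]=6=a[slow] dup → fast++
(s=2,f=5) a[fast]=8≠a[slow]=6 write a[3]=8 → slow++,fast++
(s=3,f=6) a[fast]=9≠a[slow]=8 write a[4]=9 → slow++,fast++
(s=4,f=7) a[fast]=9=a[slow] dup → fast++
(s=4,f=8) a[fast]=10≠a[slow]=9 write a[5]=10 → slow++,fast++
(s=5,f=9) a[fast]=10=a[slow] dup → fast++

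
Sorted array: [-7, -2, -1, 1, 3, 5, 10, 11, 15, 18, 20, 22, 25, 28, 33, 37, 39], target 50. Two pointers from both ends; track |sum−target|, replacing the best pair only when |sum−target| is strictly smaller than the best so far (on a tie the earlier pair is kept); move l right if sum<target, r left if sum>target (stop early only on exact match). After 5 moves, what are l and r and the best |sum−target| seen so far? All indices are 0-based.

l=5, r=16, best |Δ|=8

l=0 r=16: -7+39=32 d=18 *, l++
l=1 r=16: -2+39=37 d=13 *, l++
l=2 r=16: -1+39=38 d=12 *, l++
l=3 r=16: 1+39=40 d=10 *, l++
l=4 r=16: 3+39=42 d=8 *, l++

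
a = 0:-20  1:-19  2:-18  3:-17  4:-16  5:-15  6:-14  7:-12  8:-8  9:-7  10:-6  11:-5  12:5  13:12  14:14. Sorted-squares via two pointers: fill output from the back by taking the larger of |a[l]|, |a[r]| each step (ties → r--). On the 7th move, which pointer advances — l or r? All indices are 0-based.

l=0 r=14: |-20|>|14| out[14]=400, l++
l=1 r=14: |-19|>|14| out[13]=361, l++
l=2 r=14: |-18|>|14| out[12]=324, l++
l=3 r=14: |-17|>|14| out[11]=289, l++
l=4 r=14: |-16|>|14| out[10]=256, l++
l=5 r=14: |-15|>|14| out[9]=225, l++
l=6 r=14: |-14|<=|14| out[8]=196, r--

r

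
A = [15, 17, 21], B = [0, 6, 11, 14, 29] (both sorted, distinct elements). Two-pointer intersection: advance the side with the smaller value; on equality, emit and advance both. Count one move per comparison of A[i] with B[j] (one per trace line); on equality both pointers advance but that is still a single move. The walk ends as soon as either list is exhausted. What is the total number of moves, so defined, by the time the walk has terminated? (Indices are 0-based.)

7 moves

[i=0,j=0] 15>0 → j++
[i=0,j=1] 15>6 → j++
[i=0,j=2] 15>11 → j++
[i=0,j=3] 15>14 → j++
[i=0,j=4] 15<29 → i++
[i=1,j=4] 17<29 → i++
[i=2,j=4] 21<29 → i++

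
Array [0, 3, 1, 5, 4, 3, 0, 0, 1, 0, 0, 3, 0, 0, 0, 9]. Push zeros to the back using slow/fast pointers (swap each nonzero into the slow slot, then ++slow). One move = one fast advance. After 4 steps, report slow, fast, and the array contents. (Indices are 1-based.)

(s=1,f=1) a[fast]=0 → fast++
(s=1,f=2) a[fast]=3≠0 swap→a[1]=3 → slow++,fast++
(s=2,f=3) a[fast]=1≠0 swap→a[2]=1 → slow++,fast++
(s=3,f=4) a[fast]=5≠0 swap→a[3]=5 → slow++,fast++

slow=4, fast=5, a=[3, 1, 5, 0, 4, 3, 0, 0, 1, 0, 0, 3, 0, 0, 0, 9]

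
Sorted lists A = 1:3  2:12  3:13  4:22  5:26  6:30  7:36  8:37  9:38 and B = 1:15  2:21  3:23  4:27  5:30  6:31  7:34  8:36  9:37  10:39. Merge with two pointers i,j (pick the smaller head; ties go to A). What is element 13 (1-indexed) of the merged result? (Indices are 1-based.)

merged[13] = 34

i=1 j=1: A[i]=3<=B[j]=15 take 3, i++
i=2 j=1: A[i]=12<=B[j]=15 take 12, i++
i=3 j=1: A[i]=13<=B[j]=15 take 13, i++
i=4 j=1: A[i]=22>B[j]=15 take 15, j++
i=4 j=2: A[i]=22>B[j]=21 take 21, j++
i=4 j=3: A[i]=22<=B[j]=23 take 22, i++
i=5 j=3: A[i]=26>B[j]=23 take 23, j++
i=5 j=4: A[i]=26<=B[j]=27 take 26, i++
i=6 j=4: A[i]=30>B[j]=27 take 27, j++
i=6 j=5: A[i]=30<=B[j]=30 take 30, i++
i=7 j=5: A[i]=36>B[j]=30 take 30, j++
i=7 j=6: A[i]=36>B[j]=31 take 31, j++
i=7 j=7: A[i]=36>B[j]=34 take 34, j++
i=7 j=8: A[i]=36<=B[j]=36 take 36, i++
i=8 j=8: A[i]=37>B[j]=36 take 36, j++
i=8 j=9: A[i]=37<=B[j]=37 take 37, i++
i=9 j=9: A[i]=38>B[j]=37 take 37, j++
i=9 j=10: A[i]=38<=B[j]=39 take 38, i++
i=10 j=10: A done, take B[j]=39, j++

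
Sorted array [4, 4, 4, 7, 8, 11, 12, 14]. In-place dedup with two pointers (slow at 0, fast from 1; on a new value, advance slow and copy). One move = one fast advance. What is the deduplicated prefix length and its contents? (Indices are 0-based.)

(s=0,f=1) a[fast]=4=a[slow] dup → fast++
(s=0,f=2) a[fast]=4=a[slow] dup → fast++
(s=0,f=3) a[fast]=7≠a[slow]=4 write a[1]=7 → slow++,fast++
(s=1,f=4) a[fast]=8≠a[slow]=7 write a[2]=8 → slow++,fast++
(s=2,f=5) a[fast]=11≠a[slow]=8 write a[3]=11 → slow++,fast++
(s=3,f=6) a[fast]=12≠a[slow]=11 write a[4]=12 → slow++,fast++
(s=4,f=7) a[fast]=14≠a[slow]=12 write a[5]=14 → slow++,fast++

length 6; prefix = [4, 7, 8, 11, 12, 14]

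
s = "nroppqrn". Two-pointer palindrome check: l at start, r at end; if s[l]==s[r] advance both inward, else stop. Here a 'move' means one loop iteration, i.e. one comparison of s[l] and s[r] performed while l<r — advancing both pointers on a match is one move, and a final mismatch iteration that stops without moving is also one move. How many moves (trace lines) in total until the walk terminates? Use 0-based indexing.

l=0 r=7: 'n'=='n', l++,r--
l=1 r=6: 'r'=='r', l++,r--
l=2 r=5: 'o'!='q', stop

3 moves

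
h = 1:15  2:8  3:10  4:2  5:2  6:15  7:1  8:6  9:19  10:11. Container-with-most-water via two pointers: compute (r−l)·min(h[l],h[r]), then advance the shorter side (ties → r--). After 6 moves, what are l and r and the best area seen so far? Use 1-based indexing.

l=6, r=9, best area=120

l=1 r=10: min(15,11)*9=99 best=99 *, r--
l=1 r=9: min(15,19)*8=120 best=120 *, l++
l=2 r=9: min(8,19)*7=56 best=120, l++
l=3 r=9: min(10,19)*6=60 best=120, l++
l=4 r=9: min(2,19)*5=10 best=120, l++
l=5 r=9: min(2,19)*4=8 best=120, l++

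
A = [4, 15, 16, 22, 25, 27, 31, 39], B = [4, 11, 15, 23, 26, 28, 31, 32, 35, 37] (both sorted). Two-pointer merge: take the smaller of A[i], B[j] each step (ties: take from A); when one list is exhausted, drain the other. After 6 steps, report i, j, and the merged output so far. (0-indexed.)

i=0 j=0: A[i]=4<=B[j]=4 take 4, i++
i=1 j=0: A[i]=15>B[j]=4 take 4, j++
i=1 j=1: A[i]=15>B[j]=11 take 11, j++
i=1 j=2: A[i]=15<=B[j]=15 take 15, i++
i=2 j=2: A[i]=16>B[j]=15 take 15, j++
i=2 j=3: A[i]=16<=B[j]=23 take 16, i++

i=3, j=3, merged so far=[4, 4, 11, 15, 15, 16]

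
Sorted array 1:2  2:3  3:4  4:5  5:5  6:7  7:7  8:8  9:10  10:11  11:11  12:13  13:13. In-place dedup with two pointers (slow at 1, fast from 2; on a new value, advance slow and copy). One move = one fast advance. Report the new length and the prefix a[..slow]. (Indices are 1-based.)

length 9; prefix = [2, 3, 4, 5, 7, 8, 10, 11, 13]

(s=1,f=2) a[fast]=3≠a[slow]=2 write a[2]=3 → slow++,fast++
(s=2,f=3) a[fast]=4≠a[slow]=3 write a[3]=4 → slow++,fast++
(s=3,f=4) a[fast]=5≠a[slow]=4 write a[4]=5 → slow++,fast++
(s=4,f=5) a[fast]=5=a[slow] dup → fast++
(s=4,f=6) a[fast]=7≠a[slow]=5 write a[5]=7 → slow++,fast++
(s=5,f=7) a[fast]=7=a[slow] dup → fast++
(s=5,f=8) a[fast]=8≠a[slow]=7 write a[6]=8 → slow++,fast++
(s=6,f=9) a[fast]=10≠a[slow]=8 write a[7]=10 → slow++,fast++
(s=7,f=10) a[fast]=11≠a[slow]=10 write a[8]=11 → slow++,fast++
(s=8,f=11) a[fast]=11=a[slow] dup → fast++
(s=8,f=12) a[fast]=13≠a[slow]=11 write a[9]=13 → slow++,fast++
(s=9,f=13) a[fast]=13=a[slow] dup → fast++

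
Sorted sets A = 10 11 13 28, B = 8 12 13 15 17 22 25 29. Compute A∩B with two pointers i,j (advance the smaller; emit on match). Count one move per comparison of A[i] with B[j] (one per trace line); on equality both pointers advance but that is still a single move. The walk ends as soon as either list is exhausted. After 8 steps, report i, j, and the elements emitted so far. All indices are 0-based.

i=0 j=0: 10>8, j++
i=0 j=1: 10<12, i++
i=1 j=1: 11<12, i++
i=2 j=1: 13>12, j++
i=2 j=2: 13==13 emit, i++,j++
i=3 j=3: 28>15, j++
i=3 j=4: 28>17, j++
i=3 j=5: 28>22, j++

i=3, j=6, emitted=[13]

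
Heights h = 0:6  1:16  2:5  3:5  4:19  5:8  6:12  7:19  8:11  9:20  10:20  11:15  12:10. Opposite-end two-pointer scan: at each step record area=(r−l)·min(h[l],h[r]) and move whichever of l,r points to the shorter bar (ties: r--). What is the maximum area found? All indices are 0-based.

max area = 150

l=0 r=12: min(6,10)*12=72 best=72 *, l++
l=1 r=12: min(16,10)*11=110 best=110 *, r--
l=1 r=11: min(16,15)*10=150 best=150 *, r--
l=1 r=10: min(16,20)*9=144 best=150, l++
l=2 r=10: min(5,20)*8=40 best=150, l++
l=3 r=10: min(5,20)*7=35 best=150, l++
l=4 r=10: min(19,20)*6=114 best=150, l++
l=5 r=10: min(8,20)*5=40 best=150, l++
l=6 r=10: min(12,20)*4=48 best=150, l++
l=7 r=10: min(19,20)*3=57 best=150, l++
l=8 r=10: min(11,20)*2=22 best=150, l++
l=9 r=10: min(20,20)*1=20 best=150, r--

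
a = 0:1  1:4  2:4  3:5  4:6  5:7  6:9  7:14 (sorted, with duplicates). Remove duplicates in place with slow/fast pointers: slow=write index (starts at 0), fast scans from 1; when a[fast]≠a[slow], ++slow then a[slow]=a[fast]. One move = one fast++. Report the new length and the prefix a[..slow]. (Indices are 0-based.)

length 7; prefix = [1, 4, 5, 6, 7, 9, 14]

slow=0 fast=1: a[fast]=4≠a[slow]=1 write a[1]=4, slow++,fast++
slow=1 fast=2: a[fast]=4=a[slow] dup, fast++
slow=1 fast=3: a[fast]=5≠a[slow]=4 write a[2]=5, slow++,fast++
slow=2 fast=4: a[fast]=6≠a[slow]=5 write a[3]=6, slow++,fast++
slow=3 fast=5: a[fast]=7≠a[slow]=6 write a[4]=7, slow++,fast++
slow=4 fast=6: a[fast]=9≠a[slow]=7 write a[5]=9, slow++,fast++
slow=5 fast=7: a[fast]=14≠a[slow]=9 write a[6]=14, slow++,fast++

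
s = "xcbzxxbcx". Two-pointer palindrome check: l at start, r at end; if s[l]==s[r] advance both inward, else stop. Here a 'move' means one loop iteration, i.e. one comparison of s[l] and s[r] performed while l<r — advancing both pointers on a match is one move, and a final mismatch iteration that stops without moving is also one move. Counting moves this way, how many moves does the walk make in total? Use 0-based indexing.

4 moves

l=0 r=8: 'x'=='x', l++,r--
l=1 r=7: 'c'=='c', l++,r--
l=2 r=6: 'b'=='b', l++,r--
l=3 r=5: 'z'!='x', stop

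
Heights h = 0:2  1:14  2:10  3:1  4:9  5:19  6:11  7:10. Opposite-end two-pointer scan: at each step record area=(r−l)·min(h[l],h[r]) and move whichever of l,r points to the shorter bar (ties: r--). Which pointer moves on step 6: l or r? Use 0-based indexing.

l=0 r=7: min(2,10)*7=14 best=14 *, l++
l=1 r=7: min(14,10)*6=60 best=60 *, r--
l=1 r=6: min(14,11)*5=55 best=60, r--
l=1 r=5: min(14,19)*4=56 best=60, l++
l=2 r=5: min(10,19)*3=30 best=60, l++
l=3 r=5: min(1,19)*2=2 best=60, l++

l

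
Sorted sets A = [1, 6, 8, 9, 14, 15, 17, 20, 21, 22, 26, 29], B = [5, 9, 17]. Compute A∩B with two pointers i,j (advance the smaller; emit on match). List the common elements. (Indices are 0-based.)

i=0 j=0: 1<5, i++
i=1 j=0: 6>5, j++
i=1 j=1: 6<9, i++
i=2 j=1: 8<9, i++
i=3 j=1: 9==9 emit, i++,j++
i=4 j=2: 14<17, i++
i=5 j=2: 15<17, i++
i=6 j=2: 17==17 emit, i++,j++

intersection = [9, 17]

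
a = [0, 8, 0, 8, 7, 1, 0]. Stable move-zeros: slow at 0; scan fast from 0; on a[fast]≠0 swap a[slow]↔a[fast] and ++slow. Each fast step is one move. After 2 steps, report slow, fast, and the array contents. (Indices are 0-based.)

(s=0,f=0) a[fast]=0 → fast++
(s=0,f=1) a[fast]=8≠0 swap→a[0]=8 → slow++,fast++

slow=1, fast=2, a=[8, 0, 0, 8, 7, 1, 0]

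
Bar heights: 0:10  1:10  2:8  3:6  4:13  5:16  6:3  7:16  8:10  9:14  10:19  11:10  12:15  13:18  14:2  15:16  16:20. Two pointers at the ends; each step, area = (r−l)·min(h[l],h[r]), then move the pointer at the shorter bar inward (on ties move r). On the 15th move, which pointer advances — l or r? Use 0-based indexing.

l

l=0 r=16: min(10,20)*16=160 best=160 *, l++
l=1 r=16: min(10,20)*15=150 best=160, l++
l=2 r=16: min(8,20)*14=112 best=160, l++
l=3 r=16: min(6,20)*13=78 best=160, l++
l=4 r=16: min(13,20)*12=156 best=160, l++
l=5 r=16: min(16,20)*11=176 best=176 *, l++
l=6 r=16: min(3,20)*10=30 best=176, l++
l=7 r=16: min(16,20)*9=144 best=176, l++
l=8 r=16: min(10,20)*8=80 best=176, l++
l=9 r=16: min(14,20)*7=98 best=176, l++
l=10 r=16: min(19,20)*6=114 best=176, l++
l=11 r=16: min(10,20)*5=50 best=176, l++
l=12 r=16: min(15,20)*4=60 best=176, l++
l=13 r=16: min(18,20)*3=54 best=176, l++
l=14 r=16: min(2,20)*2=4 best=176, l++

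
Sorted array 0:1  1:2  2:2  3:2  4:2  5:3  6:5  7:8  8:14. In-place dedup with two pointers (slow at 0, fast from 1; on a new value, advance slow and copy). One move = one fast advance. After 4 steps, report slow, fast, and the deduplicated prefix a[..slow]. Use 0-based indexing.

slow=1, fast=5, prefix=[1, 2]

slow=0 fast=1: a[fast]=2≠a[slow]=1 write a[1]=2, slow++,fast++
slow=1 fast=2: a[fast]=2=a[slow] dup, fast++
slow=1 fast=3: a[fast]=2=a[slow] dup, fast++
slow=1 fast=4: a[fast]=2=a[slow] dup, fast++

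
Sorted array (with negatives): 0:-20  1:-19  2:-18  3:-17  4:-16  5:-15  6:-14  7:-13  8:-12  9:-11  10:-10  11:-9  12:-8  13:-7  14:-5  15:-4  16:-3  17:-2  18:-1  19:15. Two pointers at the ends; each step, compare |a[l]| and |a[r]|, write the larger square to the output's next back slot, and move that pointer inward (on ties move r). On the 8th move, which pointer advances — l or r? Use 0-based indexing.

l

l=0 r=19: |-20|>|15| out[19]=400, l++
l=1 r=19: |-19|>|15| out[18]=361, l++
l=2 r=19: |-18|>|15| out[17]=324, l++
l=3 r=19: |-17|>|15| out[16]=289, l++
l=4 r=19: |-16|>|15| out[15]=256, l++
l=5 r=19: |-15|<=|15| out[14]=225, r--
l=5 r=18: |-15|>|-1| out[13]=225, l++
l=6 r=18: |-14|>|-1| out[12]=196, l++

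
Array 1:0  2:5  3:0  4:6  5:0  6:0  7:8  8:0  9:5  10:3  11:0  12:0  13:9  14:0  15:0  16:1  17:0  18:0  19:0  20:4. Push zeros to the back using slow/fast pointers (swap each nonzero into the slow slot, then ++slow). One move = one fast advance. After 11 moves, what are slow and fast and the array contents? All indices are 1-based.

(s=1,f=1) a[fast]=0 → fast++
(s=1,f=2) a[fast]=5≠0 swap→a[1]=5 → slow++,fast++
(s=2,f=3) a[fast]=0 → fast++
(s=2,f=4) a[fast]=6≠0 swap→a[2]=6 → slow++,fast++
(s=3,f=5) a[fast]=0 → fast++
(s=3,f=6) a[fast]=0 → fast++
(s=3,f=7) a[fast]=8≠0 swap→a[3]=8 → slow++,fast++
(s=4,f=8) a[fast]=0 → fast++
(s=4,f=9) a[fast]=5≠0 swap→a[4]=5 → slow++,fast++
(s=5,f=10) a[fast]=3≠0 swap→a[5]=3 → slow++,fast++
(s=6,f=11) a[fast]=0 → fast++

slow=6, fast=12, a=[5, 6, 8, 5, 3, 0, 0, 0, 0, 0, 0, 0, 9, 0, 0, 1, 0, 0, 0, 4]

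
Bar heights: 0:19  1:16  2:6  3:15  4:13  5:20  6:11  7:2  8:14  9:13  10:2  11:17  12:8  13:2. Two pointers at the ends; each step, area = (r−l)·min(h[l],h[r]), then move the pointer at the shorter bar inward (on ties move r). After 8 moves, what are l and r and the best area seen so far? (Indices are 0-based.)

[0,13] min(19,2)*13=26 best=26 * → r--
[0,12] min(19,8)*12=96 best=96 * → r--
[0,11] min(19,17)*11=187 best=187 * → r--
[0,10] min(19,2)*10=20 best=187 → r--
[0,9] min(19,13)*9=117 best=187 → r--
[0,8] min(19,14)*8=112 best=187 → r--
[0,7] min(19,2)*7=14 best=187 → r--
[0,6] min(19,11)*6=66 best=187 → r--

l=0, r=5, best area=187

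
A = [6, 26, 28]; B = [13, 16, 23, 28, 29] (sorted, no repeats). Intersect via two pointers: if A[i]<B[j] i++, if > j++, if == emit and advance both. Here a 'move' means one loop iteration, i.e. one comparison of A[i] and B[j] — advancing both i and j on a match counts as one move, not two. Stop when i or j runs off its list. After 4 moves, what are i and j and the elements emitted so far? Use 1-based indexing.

i=2, j=4, emitted=[]

[i=1,j=1] 6<13 → i++
[i=2,j=1] 26>13 → j++
[i=2,j=2] 26>16 → j++
[i=2,j=3] 26>23 → j++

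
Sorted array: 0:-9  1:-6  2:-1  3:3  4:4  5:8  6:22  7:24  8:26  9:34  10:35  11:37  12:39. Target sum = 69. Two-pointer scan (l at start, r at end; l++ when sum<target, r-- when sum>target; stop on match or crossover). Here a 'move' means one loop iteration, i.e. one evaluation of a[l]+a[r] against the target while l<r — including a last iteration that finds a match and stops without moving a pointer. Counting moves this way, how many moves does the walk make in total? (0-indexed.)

12 moves

[0,12] -9+39=30 <69 → l++
[1,12] -6+39=33 <69 → l++
[2,12] -1+39=38 <69 → l++
[3,12] 3+39=42 <69 → l++
[4,12] 4+39=43 <69 → l++
[5,12] 8+39=47 <69 → l++
[6,12] 22+39=61 <69 → l++
[7,12] 24+39=63 <69 → l++
[8,12] 26+39=65 <69 → l++
[9,12] 34+39=73 >69 → r--
[9,11] 34+37=71 >69 → r--
[9,10] 34+35=69 → found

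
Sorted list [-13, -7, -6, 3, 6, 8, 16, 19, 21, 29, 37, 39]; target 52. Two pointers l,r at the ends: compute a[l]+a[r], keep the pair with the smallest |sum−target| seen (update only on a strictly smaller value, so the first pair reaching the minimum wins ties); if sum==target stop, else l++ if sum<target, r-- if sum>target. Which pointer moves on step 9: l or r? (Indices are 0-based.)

l

l=0 r=11: -13+39=26 d=26 *, l++
l=1 r=11: -7+39=32 d=20 *, l++
l=2 r=11: -6+39=33 d=19 *, l++
l=3 r=11: 3+39=42 d=10 *, l++
l=4 r=11: 6+39=45 d=7 *, l++
l=5 r=11: 8+39=47 d=5 *, l++
l=6 r=11: 16+39=55 d=3 *, r--
l=6 r=10: 16+37=53 d=1 *, r--
l=6 r=9: 16+29=45 d=7, l++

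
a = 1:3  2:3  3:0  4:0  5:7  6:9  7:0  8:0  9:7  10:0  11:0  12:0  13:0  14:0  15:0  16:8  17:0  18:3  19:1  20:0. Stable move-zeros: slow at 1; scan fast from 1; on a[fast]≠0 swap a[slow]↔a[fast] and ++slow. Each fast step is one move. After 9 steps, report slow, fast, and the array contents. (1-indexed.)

(s=1,f=1) a[fast]=3≠0 swap→a[1]=3 → slow++,fast++
(s=2,f=2) a[fast]=3≠0 swap→a[2]=3 → slow++,fast++
(s=3,f=3) a[fast]=0 → fast++
(s=3,f=4) a[fast]=0 → fast++
(s=3,f=5) a[fast]=7≠0 swap→a[3]=7 → slow++,fast++
(s=4,f=6) a[fast]=9≠0 swap→a[4]=9 → slow++,fast++
(s=5,f=7) a[fast]=0 → fast++
(s=5,f=8) a[fast]=0 → fast++
(s=5,f=9) a[fast]=7≠0 swap→a[5]=7 → slow++,fast++

slow=6, fast=10, a=[3, 3, 7, 9, 7, 0, 0, 0, 0, 0, 0, 0, 0, 0, 0, 8, 0, 3, 1, 0]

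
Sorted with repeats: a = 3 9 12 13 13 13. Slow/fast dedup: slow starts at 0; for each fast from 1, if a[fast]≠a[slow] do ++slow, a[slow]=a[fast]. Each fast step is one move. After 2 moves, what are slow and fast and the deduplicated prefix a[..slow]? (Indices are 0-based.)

slow=2, fast=3, prefix=[3, 9, 12]

(s=0,f=1) a[fast]=9≠a[slow]=3 write a[1]=9 → slow++,fast++
(s=1,f=2) a[fast]=12≠a[slow]=9 write a[2]=12 → slow++,fast++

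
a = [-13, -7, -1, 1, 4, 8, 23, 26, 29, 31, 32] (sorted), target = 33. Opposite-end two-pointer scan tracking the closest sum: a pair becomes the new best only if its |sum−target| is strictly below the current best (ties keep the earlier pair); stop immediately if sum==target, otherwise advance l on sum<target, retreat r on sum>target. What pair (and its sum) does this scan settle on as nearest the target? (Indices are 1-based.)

pair (1, 32) with sum 33 (|Δ|=0)

l=1 r=11: -13+32=19 d=14 *, l++
l=2 r=11: -7+32=25 d=8 *, l++
l=3 r=11: -1+32=31 d=2 *, l++
l=4 r=11: 1+32=33 d=0 *, stop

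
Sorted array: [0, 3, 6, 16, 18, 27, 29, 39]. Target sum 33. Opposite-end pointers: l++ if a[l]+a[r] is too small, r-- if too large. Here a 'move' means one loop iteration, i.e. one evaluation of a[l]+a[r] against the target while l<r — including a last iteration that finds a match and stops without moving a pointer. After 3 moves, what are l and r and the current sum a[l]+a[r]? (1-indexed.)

l=3, r=7, sum=35

[1,8] 0+39=39 >33 → r--
[1,7] 0+29=29 <33 → l++
[2,7] 3+29=32 <33 → l++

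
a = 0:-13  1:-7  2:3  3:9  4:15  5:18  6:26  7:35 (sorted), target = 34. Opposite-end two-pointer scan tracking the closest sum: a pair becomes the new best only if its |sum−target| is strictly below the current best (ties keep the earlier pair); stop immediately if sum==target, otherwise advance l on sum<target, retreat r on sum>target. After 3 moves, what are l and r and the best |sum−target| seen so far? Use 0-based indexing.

l=0 r=7: -13+35=22 d=12 *, l++
l=1 r=7: -7+35=28 d=6 *, l++
l=2 r=7: 3+35=38 d=4 *, r--

l=2, r=6, best |Δ|=4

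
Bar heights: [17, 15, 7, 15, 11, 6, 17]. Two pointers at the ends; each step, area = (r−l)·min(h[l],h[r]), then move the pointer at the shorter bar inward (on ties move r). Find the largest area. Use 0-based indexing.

[0,6] min(17,17)*6=102 best=102 * → r--
[0,5] min(17,6)*5=30 best=102 → r--
[0,4] min(17,11)*4=44 best=102 → r--
[0,3] min(17,15)*3=45 best=102 → r--
[0,2] min(17,7)*2=14 best=102 → r--
[0,1] min(17,15)*1=15 best=102 → r--

max area = 102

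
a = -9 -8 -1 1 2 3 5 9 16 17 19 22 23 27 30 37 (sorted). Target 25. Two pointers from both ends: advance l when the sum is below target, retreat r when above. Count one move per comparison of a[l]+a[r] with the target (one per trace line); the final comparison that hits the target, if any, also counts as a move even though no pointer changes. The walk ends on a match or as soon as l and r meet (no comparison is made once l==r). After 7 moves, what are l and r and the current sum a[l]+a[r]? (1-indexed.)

l=1 r=16: -9+37=28 >25, r--
l=1 r=15: -9+30=21 <25, l++
l=2 r=15: -8+30=22 <25, l++
l=3 r=15: -1+30=29 >25, r--
l=3 r=14: -1+27=26 >25, r--
l=3 r=13: -1+23=22 <25, l++
l=4 r=13: 1+23=24 <25, l++

l=5, r=13, sum=25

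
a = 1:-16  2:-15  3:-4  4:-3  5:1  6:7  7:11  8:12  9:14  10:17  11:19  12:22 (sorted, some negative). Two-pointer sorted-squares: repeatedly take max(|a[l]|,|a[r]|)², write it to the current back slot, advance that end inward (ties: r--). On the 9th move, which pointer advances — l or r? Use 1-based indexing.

l=1 r=12: |-16|<=|22| out[12]=484, r--
l=1 r=11: |-16|<=|19| out[11]=361, r--
l=1 r=10: |-16|<=|17| out[10]=289, r--
l=1 r=9: |-16|>|14| out[9]=256, l++
l=2 r=9: |-15|>|14| out[8]=225, l++
l=3 r=9: |-4|<=|14| out[7]=196, r--
l=3 r=8: |-4|<=|12| out[6]=144, r--
l=3 r=7: |-4|<=|11| out[5]=121, r--
l=3 r=6: |-4|<=|7| out[4]=49, r--

r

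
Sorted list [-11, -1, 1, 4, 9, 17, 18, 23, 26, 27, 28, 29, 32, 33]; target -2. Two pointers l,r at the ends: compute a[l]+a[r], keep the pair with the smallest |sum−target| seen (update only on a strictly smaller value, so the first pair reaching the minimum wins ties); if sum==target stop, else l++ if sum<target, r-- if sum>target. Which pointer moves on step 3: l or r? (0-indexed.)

l=0 r=13: -11+33=22 d=24 *, r--
l=0 r=12: -11+32=21 d=23 *, r--
l=0 r=11: -11+29=18 d=20 *, r--

r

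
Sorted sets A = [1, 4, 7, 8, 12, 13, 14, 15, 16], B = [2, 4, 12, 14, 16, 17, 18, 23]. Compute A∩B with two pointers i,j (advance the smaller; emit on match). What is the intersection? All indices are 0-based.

[i=0,j=0] 1<2 → i++
[i=1,j=0] 4>2 → j++
[i=1,j=1] 4==4 emit → i++,j++
[i=2,j=2] 7<12 → i++
[i=3,j=2] 8<12 → i++
[i=4,j=2] 12==12 emit → i++,j++
[i=5,j=3] 13<14 → i++
[i=6,j=3] 14==14 emit → i++,j++
[i=7,j=4] 15<16 → i++
[i=8,j=4] 16==16 emit → i++,j++

intersection = [4, 12, 14, 16]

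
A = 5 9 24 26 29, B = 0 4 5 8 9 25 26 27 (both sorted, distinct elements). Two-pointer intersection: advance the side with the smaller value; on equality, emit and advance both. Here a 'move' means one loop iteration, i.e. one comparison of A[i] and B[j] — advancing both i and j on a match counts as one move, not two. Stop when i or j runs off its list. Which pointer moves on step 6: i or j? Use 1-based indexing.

[i=1,j=1] 5>0 → j++
[i=1,j=2] 5>4 → j++
[i=1,j=3] 5==5 emit → i++,j++
[i=2,j=4] 9>8 → j++
[i=2,j=5] 9==9 emit → i++,j++
[i=3,j=6] 24<25 → i++

i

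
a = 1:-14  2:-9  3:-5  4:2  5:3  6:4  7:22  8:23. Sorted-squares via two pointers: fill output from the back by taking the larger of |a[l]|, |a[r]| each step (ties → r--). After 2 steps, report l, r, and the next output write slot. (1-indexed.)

l=1 r=8: |-14|<=|23| out[8]=529, r--
l=1 r=7: |-14|<=|22| out[7]=484, r--

l=1, r=6, next write slot=6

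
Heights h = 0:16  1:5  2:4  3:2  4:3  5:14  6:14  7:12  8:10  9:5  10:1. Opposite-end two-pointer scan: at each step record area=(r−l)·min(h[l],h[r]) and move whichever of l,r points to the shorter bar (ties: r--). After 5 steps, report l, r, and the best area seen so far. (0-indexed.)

[0,10] min(16,1)*10=10 best=10 * → r--
[0,9] min(16,5)*9=45 best=45 * → r--
[0,8] min(16,10)*8=80 best=80 * → r--
[0,7] min(16,12)*7=84 best=84 * → r--
[0,6] min(16,14)*6=84 best=84 → r--

l=0, r=5, best area=84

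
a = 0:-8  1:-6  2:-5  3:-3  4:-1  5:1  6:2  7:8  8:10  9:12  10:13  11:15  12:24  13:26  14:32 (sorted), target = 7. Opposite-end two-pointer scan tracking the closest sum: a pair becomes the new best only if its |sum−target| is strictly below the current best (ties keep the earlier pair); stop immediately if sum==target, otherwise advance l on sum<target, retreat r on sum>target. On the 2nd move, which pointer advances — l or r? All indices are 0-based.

r

l=0 r=14: -8+32=24 d=17 *, r--
l=0 r=13: -8+26=18 d=11 *, r--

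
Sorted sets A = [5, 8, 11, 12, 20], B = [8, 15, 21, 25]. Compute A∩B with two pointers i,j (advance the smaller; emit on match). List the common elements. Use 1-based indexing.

intersection = [8]

i=1 j=1: 5<8, i++
i=2 j=1: 8==8 emit, i++,j++
i=3 j=2: 11<15, i++
i=4 j=2: 12<15, i++
i=5 j=2: 20>15, j++
i=5 j=3: 20<21, i++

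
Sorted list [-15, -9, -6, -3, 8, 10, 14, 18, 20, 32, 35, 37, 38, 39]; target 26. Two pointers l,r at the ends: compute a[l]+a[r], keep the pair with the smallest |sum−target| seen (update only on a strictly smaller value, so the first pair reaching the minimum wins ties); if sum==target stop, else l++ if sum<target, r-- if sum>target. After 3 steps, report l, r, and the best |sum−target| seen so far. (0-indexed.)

l=1, r=11, best |Δ|=2

l=0 r=13: -15+39=24 d=2 *, l++
l=1 r=13: -9+39=30 d=4, r--
l=1 r=12: -9+38=29 d=3, r--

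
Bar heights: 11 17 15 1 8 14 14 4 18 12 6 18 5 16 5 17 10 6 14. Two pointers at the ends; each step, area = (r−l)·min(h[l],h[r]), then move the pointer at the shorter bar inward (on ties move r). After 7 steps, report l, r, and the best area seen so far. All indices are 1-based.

l=2, r=13, best area=238

[1,19] min(11,14)*18=198 best=198 * → l++
[2,19] min(17,14)*17=238 best=238 * → r--
[2,18] min(17,6)*16=96 best=238 → r--
[2,17] min(17,10)*15=150 best=238 → r--
[2,16] min(17,17)*14=238 best=238 → r--
[2,15] min(17,5)*13=65 best=238 → r--
[2,14] min(17,16)*12=192 best=238 → r--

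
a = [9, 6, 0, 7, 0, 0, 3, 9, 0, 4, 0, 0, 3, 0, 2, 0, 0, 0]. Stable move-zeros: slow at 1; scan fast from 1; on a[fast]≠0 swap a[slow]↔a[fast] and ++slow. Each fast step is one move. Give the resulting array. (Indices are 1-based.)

slow=1 fast=1: a[fast]=9≠0 swap→a[1]=9, slow++,fast++
slow=2 fast=2: a[fast]=6≠0 swap→a[2]=6, slow++,fast++
slow=3 fast=3: a[fast]=0, fast++
slow=3 fast=4: a[fast]=7≠0 swap→a[3]=7, slow++,fast++
slow=4 fast=5: a[fast]=0, fast++
slow=4 fast=6: a[fast]=0, fast++
slow=4 fast=7: a[fast]=3≠0 swap→a[4]=3, slow++,fast++
slow=5 fast=8: a[fast]=9≠0 swap→a[5]=9, slow++,fast++
slow=6 fast=9: a[fast]=0, fast++
slow=6 fast=10: a[fast]=4≠0 swap→a[6]=4, slow++,fast++
slow=7 fast=11: a[fast]=0, fast++
slow=7 fast=12: a[fast]=0, fast++
slow=7 fast=13: a[fast]=3≠0 swap→a[7]=3, slow++,fast++
slow=8 fast=14: a[fast]=0, fast++
slow=8 fast=15: a[fast]=2≠0 swap→a[8]=2, slow++,fast++
slow=9 fast=16: a[fast]=0, fast++
slow=9 fast=17: a[fast]=0, fast++
slow=9 fast=18: a[fast]=0, fast++

[9, 6, 7, 3, 9, 4, 3, 2, 0, 0, 0, 0, 0, 0, 0, 0, 0, 0]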